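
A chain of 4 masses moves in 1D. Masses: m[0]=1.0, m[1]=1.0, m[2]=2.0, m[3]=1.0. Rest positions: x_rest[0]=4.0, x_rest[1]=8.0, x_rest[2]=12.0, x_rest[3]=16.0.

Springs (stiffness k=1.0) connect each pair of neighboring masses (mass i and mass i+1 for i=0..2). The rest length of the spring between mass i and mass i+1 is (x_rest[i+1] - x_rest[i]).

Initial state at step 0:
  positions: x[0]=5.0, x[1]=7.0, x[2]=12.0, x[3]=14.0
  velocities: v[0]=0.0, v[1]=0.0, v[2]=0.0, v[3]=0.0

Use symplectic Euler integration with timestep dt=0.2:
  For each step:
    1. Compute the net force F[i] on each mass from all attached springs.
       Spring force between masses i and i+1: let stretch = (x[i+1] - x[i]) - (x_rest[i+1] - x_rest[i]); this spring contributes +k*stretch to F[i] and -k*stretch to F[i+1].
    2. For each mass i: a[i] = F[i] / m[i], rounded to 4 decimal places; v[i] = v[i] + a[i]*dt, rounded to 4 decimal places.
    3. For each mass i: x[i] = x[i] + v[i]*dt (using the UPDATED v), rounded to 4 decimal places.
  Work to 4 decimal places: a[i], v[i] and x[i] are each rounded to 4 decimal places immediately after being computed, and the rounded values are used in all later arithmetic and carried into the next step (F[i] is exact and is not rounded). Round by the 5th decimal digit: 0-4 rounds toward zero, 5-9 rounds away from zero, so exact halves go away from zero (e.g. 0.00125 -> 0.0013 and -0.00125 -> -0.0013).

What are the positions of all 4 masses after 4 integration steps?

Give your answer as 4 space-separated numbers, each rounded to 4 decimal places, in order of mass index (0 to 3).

Answer: 4.3136 7.9844 11.4913 14.7193

Derivation:
Step 0: x=[5.0000 7.0000 12.0000 14.0000] v=[0.0000 0.0000 0.0000 0.0000]
Step 1: x=[4.9200 7.1200 11.9400 14.0800] v=[-0.4000 0.6000 -0.3000 0.4000]
Step 2: x=[4.7680 7.3448 11.8264 14.2344] v=[-0.7600 1.1240 -0.5680 0.7720]
Step 3: x=[4.5591 7.6458 11.6713 14.4525] v=[-1.0446 1.5050 -0.7754 1.0904]
Step 4: x=[4.3136 7.9844 11.4913 14.7193] v=[-1.2273 1.6928 -0.8998 1.3342]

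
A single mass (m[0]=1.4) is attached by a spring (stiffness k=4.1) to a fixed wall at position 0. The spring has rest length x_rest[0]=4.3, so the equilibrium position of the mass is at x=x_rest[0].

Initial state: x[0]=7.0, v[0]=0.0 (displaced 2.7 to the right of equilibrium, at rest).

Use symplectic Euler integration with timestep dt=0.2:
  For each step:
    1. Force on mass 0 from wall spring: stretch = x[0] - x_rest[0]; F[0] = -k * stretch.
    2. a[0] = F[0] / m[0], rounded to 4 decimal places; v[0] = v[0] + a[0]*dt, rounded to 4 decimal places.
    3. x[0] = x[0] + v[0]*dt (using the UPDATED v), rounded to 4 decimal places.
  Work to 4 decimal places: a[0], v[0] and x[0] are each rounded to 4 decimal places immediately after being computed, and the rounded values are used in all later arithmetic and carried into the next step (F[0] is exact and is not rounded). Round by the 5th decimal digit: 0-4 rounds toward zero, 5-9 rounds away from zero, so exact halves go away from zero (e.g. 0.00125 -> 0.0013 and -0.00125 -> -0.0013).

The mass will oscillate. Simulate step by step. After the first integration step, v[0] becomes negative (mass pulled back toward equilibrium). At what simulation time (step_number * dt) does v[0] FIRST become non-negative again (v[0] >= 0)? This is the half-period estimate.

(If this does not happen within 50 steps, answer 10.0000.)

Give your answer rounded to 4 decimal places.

Step 0: x=[7.0000] v=[0.0000]
Step 1: x=[6.6837] v=[-1.5814]
Step 2: x=[6.0882] v=[-2.9776]
Step 3: x=[5.2832] v=[-4.0250]
Step 4: x=[4.3630] v=[-4.6009]
Step 5: x=[3.4354] v=[-4.6378]
Step 6: x=[2.6091] v=[-4.1314]
Step 7: x=[1.9809] v=[-3.1410]
Step 8: x=[1.6244] v=[-1.7827]
Step 9: x=[1.5813] v=[-0.2156]
Step 10: x=[1.8567] v=[1.3768]
First v>=0 after going negative at step 10, time=2.0000

Answer: 2.0000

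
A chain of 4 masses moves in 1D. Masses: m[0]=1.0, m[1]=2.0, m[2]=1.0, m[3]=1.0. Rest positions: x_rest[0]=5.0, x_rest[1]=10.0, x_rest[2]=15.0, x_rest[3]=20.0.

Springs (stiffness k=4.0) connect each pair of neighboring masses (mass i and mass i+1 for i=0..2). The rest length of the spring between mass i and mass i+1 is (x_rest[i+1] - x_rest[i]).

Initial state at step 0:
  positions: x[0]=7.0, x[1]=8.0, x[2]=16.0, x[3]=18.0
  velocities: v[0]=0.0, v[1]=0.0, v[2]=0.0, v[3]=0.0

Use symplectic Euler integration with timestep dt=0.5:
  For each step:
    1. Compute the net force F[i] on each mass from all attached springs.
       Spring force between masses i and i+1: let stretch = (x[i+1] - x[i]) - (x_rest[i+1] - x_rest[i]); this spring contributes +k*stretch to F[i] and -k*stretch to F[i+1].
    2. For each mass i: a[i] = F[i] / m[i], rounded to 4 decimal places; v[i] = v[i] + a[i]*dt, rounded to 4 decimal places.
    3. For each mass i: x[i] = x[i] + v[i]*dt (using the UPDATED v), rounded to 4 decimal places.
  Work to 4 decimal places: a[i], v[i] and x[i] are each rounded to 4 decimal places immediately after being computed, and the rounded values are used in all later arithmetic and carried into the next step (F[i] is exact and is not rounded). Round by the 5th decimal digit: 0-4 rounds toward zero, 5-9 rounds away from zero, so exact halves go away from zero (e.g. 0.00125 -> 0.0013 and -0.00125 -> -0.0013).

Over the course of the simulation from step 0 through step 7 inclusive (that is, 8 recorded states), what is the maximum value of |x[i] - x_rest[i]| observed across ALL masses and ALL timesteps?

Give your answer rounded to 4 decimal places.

Step 0: x=[7.0000 8.0000 16.0000 18.0000] v=[0.0000 0.0000 0.0000 0.0000]
Step 1: x=[3.0000 11.5000 10.0000 21.0000] v=[-8.0000 7.0000 -12.0000 6.0000]
Step 2: x=[2.5000 10.0000 16.5000 18.0000] v=[-1.0000 -3.0000 13.0000 -6.0000]
Step 3: x=[4.5000 8.0000 18.0000 18.5000] v=[4.0000 -4.0000 3.0000 1.0000]
Step 4: x=[5.0000 9.2500 10.0000 23.5000] v=[1.0000 2.5000 -16.0000 10.0000]
Step 5: x=[4.7500 8.7500 14.7500 20.0000] v=[-0.5000 -1.0000 9.5000 -7.0000]
Step 6: x=[3.5000 9.2500 18.7500 16.2500] v=[-2.5000 1.0000 8.0000 -7.5000]
Step 7: x=[3.0000 11.6250 10.7500 20.0000] v=[-1.0000 4.7500 -16.0000 7.5000]
Max displacement = 5.0000

Answer: 5.0000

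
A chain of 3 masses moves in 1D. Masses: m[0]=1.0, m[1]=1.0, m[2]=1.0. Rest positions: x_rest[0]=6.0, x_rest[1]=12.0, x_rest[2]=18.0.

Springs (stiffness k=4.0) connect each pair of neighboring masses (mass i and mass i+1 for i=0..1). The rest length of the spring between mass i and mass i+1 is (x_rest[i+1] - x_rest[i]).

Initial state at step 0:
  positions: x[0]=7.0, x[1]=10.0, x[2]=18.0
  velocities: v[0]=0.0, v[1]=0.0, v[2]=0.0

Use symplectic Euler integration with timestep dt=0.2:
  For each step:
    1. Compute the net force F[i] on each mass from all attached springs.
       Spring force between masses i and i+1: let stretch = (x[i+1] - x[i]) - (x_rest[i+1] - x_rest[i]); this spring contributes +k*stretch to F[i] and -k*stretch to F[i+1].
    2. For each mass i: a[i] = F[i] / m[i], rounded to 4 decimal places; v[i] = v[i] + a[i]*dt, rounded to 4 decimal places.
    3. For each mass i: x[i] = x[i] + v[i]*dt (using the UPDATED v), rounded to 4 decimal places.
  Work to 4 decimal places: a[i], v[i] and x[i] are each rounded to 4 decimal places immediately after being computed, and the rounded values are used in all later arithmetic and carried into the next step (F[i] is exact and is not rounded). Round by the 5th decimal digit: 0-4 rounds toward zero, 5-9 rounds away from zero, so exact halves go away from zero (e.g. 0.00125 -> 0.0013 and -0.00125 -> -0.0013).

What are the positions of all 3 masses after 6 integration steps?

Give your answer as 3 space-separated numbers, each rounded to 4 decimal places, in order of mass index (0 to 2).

Answer: 5.1240 11.8683 18.0076

Derivation:
Step 0: x=[7.0000 10.0000 18.0000] v=[0.0000 0.0000 0.0000]
Step 1: x=[6.5200 10.8000 17.6800] v=[-2.4000 4.0000 -1.6000]
Step 2: x=[5.7648 12.0160 17.2192] v=[-3.7760 6.0800 -2.3040]
Step 3: x=[5.0498 13.0643 16.8859] v=[-3.5750 5.2416 -1.6666]
Step 4: x=[4.6571 13.4418 16.9011] v=[-1.9634 1.8873 0.0761]
Step 5: x=[4.7100 12.9672 17.3228] v=[0.2644 -2.3730 2.1087]
Step 6: x=[5.1240 11.8683 18.0076] v=[2.0702 -5.4943 3.4242]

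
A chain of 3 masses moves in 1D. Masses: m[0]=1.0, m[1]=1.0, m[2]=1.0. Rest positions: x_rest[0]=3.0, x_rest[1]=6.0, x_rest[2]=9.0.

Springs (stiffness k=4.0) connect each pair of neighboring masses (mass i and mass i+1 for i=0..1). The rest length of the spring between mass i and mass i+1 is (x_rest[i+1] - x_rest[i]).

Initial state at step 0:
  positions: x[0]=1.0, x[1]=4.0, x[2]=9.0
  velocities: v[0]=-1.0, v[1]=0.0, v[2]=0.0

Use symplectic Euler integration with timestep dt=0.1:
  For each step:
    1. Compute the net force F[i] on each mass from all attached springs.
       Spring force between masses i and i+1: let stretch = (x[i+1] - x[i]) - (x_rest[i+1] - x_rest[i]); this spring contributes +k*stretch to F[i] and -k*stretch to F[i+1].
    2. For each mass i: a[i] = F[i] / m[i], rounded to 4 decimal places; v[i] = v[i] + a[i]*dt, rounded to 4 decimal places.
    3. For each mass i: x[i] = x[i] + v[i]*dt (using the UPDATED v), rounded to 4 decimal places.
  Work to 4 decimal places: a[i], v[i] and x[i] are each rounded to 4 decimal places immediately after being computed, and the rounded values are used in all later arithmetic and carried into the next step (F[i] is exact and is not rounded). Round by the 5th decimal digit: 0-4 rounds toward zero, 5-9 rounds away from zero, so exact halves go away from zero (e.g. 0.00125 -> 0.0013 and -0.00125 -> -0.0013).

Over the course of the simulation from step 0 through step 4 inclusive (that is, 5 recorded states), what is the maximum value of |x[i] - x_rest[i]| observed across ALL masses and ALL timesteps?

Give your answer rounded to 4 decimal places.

Step 0: x=[1.0000 4.0000 9.0000] v=[-1.0000 0.0000 0.0000]
Step 1: x=[0.9000 4.0800 8.9200] v=[-1.0000 0.8000 -0.8000]
Step 2: x=[0.8072 4.2264 8.7664] v=[-0.9280 1.4640 -1.5360]
Step 3: x=[0.7312 4.4176 8.5512] v=[-0.7603 1.9123 -2.1520]
Step 4: x=[0.6826 4.6267 8.2907] v=[-0.4857 2.0912 -2.6054]
Max displacement = 2.3174

Answer: 2.3174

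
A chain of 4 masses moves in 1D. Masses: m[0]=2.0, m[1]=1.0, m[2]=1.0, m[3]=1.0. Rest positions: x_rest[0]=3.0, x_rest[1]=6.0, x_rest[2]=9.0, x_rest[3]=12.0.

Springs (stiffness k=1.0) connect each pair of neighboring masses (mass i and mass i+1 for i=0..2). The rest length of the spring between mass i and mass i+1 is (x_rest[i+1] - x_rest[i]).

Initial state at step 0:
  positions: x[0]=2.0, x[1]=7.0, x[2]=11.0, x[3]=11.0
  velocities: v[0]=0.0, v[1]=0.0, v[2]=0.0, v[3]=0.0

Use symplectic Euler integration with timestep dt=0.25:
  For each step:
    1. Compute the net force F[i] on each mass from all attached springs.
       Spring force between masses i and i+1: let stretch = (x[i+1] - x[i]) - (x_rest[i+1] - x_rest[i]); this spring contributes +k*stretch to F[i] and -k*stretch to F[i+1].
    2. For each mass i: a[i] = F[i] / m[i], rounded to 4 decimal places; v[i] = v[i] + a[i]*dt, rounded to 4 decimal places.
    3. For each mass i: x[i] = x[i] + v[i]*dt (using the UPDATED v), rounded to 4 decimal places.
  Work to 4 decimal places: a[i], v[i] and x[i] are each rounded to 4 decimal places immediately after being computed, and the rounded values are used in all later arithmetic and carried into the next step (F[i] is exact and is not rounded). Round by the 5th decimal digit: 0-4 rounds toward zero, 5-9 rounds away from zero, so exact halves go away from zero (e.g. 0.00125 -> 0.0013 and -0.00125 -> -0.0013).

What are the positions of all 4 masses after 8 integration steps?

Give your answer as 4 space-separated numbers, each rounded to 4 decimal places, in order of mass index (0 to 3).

Step 0: x=[2.0000 7.0000 11.0000 11.0000] v=[0.0000 0.0000 0.0000 0.0000]
Step 1: x=[2.0625 6.9375 10.7500 11.1875] v=[0.2500 -0.2500 -1.0000 0.7500]
Step 2: x=[2.1836 6.8086 10.2891 11.5352] v=[0.4844 -0.5156 -1.8438 1.3906]
Step 3: x=[2.3555 6.6082 9.6885 11.9925] v=[0.6875 -0.8017 -2.4024 1.8291]
Step 4: x=[2.5665 6.3345 9.0394 12.4933] v=[0.8441 -1.0948 -2.5965 2.0031]
Step 5: x=[2.8015 5.9944 8.4371 12.9657] v=[0.9401 -1.3606 -2.4093 1.8896]
Step 6: x=[3.0426 5.6074 7.9652 13.3426] v=[0.9642 -1.5482 -1.8878 1.5075]
Step 7: x=[3.2701 5.2074 7.6820 13.5709] v=[0.9098 -1.6000 -1.1329 0.9132]
Step 8: x=[3.4644 4.8410 7.6122 13.6187] v=[0.7770 -1.4657 -0.2793 0.1910]

Answer: 3.4644 4.8410 7.6122 13.6187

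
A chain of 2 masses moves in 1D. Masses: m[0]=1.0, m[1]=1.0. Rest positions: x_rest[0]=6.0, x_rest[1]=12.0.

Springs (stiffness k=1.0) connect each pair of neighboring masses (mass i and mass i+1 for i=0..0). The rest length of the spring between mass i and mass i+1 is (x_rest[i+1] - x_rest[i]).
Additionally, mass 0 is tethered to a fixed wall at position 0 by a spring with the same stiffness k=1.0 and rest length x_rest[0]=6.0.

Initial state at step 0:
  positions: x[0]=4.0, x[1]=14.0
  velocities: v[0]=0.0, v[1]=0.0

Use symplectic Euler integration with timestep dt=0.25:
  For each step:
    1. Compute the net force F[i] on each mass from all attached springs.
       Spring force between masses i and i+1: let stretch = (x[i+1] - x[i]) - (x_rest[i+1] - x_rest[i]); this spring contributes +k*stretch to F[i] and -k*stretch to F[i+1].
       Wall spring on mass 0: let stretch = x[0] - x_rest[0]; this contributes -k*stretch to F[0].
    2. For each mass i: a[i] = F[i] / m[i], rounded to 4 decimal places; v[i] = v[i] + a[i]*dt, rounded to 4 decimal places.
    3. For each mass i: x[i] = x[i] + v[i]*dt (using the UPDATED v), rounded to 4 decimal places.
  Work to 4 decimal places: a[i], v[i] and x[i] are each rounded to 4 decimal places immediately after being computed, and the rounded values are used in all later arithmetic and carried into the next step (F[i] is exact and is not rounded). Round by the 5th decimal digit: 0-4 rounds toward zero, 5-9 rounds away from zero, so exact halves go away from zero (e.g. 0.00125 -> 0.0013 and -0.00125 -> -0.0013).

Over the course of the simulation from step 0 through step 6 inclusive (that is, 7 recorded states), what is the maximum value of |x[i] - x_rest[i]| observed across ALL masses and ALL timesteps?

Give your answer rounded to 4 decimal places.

Step 0: x=[4.0000 14.0000] v=[0.0000 0.0000]
Step 1: x=[4.3750 13.7500] v=[1.5000 -1.0000]
Step 2: x=[5.0625 13.2891] v=[2.7500 -1.8438]
Step 3: x=[5.9478 12.6890] v=[3.5410 -2.4005]
Step 4: x=[6.8827 12.0426] v=[3.7394 -2.5858]
Step 5: x=[7.7099 11.4487] v=[3.3087 -2.3758]
Step 6: x=[8.2889 10.9961] v=[2.3159 -1.8105]
Max displacement = 2.2889

Answer: 2.2889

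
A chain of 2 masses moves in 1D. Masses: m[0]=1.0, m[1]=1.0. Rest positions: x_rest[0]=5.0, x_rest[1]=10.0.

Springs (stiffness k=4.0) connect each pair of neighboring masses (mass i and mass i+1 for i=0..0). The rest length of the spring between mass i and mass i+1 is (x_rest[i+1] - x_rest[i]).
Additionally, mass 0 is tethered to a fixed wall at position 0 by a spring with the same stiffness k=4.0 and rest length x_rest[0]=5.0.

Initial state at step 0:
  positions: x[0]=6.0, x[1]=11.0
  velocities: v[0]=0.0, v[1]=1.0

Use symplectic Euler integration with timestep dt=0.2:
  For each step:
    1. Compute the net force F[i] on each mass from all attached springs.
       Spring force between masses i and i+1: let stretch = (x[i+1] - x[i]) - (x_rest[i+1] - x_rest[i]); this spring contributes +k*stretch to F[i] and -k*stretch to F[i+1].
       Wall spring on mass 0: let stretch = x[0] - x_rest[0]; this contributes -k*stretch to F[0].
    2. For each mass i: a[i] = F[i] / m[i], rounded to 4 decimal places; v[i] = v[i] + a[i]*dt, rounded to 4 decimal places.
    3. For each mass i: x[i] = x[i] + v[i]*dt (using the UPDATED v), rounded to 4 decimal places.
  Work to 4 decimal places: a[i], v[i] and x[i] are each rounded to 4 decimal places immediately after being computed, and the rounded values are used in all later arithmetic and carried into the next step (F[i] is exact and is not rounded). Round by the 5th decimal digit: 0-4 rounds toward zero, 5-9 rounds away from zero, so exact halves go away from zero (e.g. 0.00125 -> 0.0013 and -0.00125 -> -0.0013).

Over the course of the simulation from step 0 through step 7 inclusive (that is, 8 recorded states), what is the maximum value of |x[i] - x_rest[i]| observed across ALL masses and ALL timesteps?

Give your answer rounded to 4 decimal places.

Answer: 1.3665

Derivation:
Step 0: x=[6.0000 11.0000] v=[0.0000 1.0000]
Step 1: x=[5.8400 11.2000] v=[-0.8000 1.0000]
Step 2: x=[5.6032 11.3424] v=[-1.1840 0.7120]
Step 3: x=[5.3882 11.3665] v=[-1.0752 0.1206]
Step 4: x=[5.2676 11.2341] v=[-0.6031 -0.6620]
Step 5: x=[5.2588 10.9471] v=[-0.0440 -1.4352]
Step 6: x=[5.3187 10.5499] v=[0.2996 -1.9858]
Step 7: x=[5.3646 10.1157] v=[0.2296 -2.1708]
Max displacement = 1.3665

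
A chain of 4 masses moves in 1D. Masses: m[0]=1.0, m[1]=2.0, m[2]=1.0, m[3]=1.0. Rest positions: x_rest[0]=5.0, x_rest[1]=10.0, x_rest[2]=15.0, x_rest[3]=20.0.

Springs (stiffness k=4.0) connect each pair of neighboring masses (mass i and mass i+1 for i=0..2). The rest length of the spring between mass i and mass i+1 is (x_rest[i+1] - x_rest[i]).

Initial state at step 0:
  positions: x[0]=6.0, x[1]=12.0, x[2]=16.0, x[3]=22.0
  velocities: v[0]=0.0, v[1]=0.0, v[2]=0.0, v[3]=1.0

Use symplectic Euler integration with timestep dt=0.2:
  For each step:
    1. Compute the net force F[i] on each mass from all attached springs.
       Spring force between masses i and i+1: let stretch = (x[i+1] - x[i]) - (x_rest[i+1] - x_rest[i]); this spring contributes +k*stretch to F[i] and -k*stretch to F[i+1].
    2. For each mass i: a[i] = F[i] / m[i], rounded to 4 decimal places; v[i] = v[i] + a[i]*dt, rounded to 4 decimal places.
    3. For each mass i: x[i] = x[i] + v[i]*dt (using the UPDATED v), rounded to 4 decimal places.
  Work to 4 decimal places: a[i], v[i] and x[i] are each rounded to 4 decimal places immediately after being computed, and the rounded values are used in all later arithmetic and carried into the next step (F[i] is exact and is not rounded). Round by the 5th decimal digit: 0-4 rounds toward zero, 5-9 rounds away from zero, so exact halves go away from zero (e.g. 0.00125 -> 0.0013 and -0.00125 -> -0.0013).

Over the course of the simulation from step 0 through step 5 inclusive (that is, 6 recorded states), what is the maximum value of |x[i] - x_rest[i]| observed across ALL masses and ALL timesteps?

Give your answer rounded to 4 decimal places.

Step 0: x=[6.0000 12.0000 16.0000 22.0000] v=[0.0000 0.0000 0.0000 1.0000]
Step 1: x=[6.1600 11.8400 16.3200 22.0400] v=[0.8000 -0.8000 1.6000 0.2000]
Step 2: x=[6.4288 11.5840 16.8384 21.9648] v=[1.3440 -1.2800 2.5920 -0.3760]
Step 3: x=[6.7224 11.3359 17.3363 21.8694] v=[1.4682 -1.2403 2.4896 -0.4771]
Step 4: x=[6.9542 11.1988 17.5995 21.8487] v=[1.1590 -0.6855 1.3158 -0.1036]
Step 5: x=[7.0651 11.2342 17.5184 21.9481] v=[0.5547 0.1769 -0.4054 0.4970]
Max displacement = 2.5995

Answer: 2.5995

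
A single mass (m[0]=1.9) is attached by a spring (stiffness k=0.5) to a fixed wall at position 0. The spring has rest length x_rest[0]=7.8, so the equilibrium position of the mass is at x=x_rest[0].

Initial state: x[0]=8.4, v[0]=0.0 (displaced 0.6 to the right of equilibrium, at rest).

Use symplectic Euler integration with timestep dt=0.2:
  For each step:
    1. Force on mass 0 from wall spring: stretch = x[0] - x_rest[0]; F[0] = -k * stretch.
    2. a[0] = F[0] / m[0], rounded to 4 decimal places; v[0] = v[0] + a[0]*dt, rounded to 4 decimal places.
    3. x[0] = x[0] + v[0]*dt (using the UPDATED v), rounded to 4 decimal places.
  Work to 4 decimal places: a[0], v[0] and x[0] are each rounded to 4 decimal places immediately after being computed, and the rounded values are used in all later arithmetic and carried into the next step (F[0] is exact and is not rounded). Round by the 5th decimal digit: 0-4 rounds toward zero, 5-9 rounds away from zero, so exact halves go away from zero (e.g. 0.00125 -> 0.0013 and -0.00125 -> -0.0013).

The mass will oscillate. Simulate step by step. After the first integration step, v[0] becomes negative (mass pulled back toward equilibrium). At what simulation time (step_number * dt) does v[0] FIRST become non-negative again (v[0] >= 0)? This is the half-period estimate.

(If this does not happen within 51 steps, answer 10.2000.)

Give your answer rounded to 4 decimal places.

Step 0: x=[8.4000] v=[0.0000]
Step 1: x=[8.3937] v=[-0.0316]
Step 2: x=[8.3811] v=[-0.0628]
Step 3: x=[8.3624] v=[-0.0934]
Step 4: x=[8.3378] v=[-0.1230]
Step 5: x=[8.3075] v=[-0.1513]
Step 6: x=[8.2719] v=[-0.1780]
Step 7: x=[8.2313] v=[-0.2028]
Step 8: x=[8.1862] v=[-0.2255]
Step 9: x=[8.1370] v=[-0.2458]
Step 10: x=[8.0843] v=[-0.2635]
Step 11: x=[8.0286] v=[-0.2785]
Step 12: x=[7.9705] v=[-0.2905]
Step 13: x=[7.9106] v=[-0.2995]
Step 14: x=[7.8495] v=[-0.3053]
Step 15: x=[7.7879] v=[-0.3079]
Step 16: x=[7.7264] v=[-0.3073]
Step 17: x=[7.6657] v=[-0.3034]
Step 18: x=[7.6064] v=[-0.2963]
Step 19: x=[7.5492] v=[-0.2861]
Step 20: x=[7.4946] v=[-0.2729]
Step 21: x=[7.4432] v=[-0.2568]
Step 22: x=[7.3956] v=[-0.2380]
Step 23: x=[7.3523] v=[-0.2167]
Step 24: x=[7.3137] v=[-0.1931]
Step 25: x=[7.2802] v=[-0.1675]
Step 26: x=[7.2522] v=[-0.1401]
Step 27: x=[7.2299] v=[-0.1113]
Step 28: x=[7.2136] v=[-0.0813]
Step 29: x=[7.2035] v=[-0.0504]
Step 30: x=[7.1997] v=[-0.0190]
Step 31: x=[7.2022] v=[0.0126]
First v>=0 after going negative at step 31, time=6.2000

Answer: 6.2000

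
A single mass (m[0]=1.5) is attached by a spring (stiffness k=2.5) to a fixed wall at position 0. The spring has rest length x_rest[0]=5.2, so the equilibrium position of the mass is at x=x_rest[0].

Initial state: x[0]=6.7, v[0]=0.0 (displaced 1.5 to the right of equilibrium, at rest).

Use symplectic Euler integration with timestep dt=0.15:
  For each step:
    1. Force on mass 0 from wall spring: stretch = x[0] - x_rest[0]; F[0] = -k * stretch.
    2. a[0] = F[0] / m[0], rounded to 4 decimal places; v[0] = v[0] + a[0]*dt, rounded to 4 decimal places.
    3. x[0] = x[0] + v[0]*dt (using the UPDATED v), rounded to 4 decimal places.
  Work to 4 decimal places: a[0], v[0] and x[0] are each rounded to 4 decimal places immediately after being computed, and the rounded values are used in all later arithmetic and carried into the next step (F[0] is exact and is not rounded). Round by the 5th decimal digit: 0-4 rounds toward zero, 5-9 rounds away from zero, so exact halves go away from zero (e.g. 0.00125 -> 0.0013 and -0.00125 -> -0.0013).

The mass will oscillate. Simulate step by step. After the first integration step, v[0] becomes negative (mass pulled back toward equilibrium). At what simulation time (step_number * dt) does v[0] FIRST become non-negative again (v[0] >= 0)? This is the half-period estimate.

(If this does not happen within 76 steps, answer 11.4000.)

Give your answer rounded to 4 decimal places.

Step 0: x=[6.7000] v=[0.0000]
Step 1: x=[6.6438] v=[-0.3750]
Step 2: x=[6.5334] v=[-0.7359]
Step 3: x=[6.3730] v=[-1.0692]
Step 4: x=[6.1686] v=[-1.3625]
Step 5: x=[5.9279] v=[-1.6046]
Step 6: x=[5.6599] v=[-1.7866]
Step 7: x=[5.3747] v=[-1.9016]
Step 8: x=[5.0829] v=[-1.9453]
Step 9: x=[4.7955] v=[-1.9160]
Step 10: x=[4.5233] v=[-1.8149]
Step 11: x=[4.2764] v=[-1.6457]
Step 12: x=[4.0642] v=[-1.4148]
Step 13: x=[3.8946] v=[-1.1309]
Step 14: x=[3.7739] v=[-0.8045]
Step 15: x=[3.7067] v=[-0.4480]
Step 16: x=[3.6955] v=[-0.0747]
Step 17: x=[3.7407] v=[0.3014]
First v>=0 after going negative at step 17, time=2.5500

Answer: 2.5500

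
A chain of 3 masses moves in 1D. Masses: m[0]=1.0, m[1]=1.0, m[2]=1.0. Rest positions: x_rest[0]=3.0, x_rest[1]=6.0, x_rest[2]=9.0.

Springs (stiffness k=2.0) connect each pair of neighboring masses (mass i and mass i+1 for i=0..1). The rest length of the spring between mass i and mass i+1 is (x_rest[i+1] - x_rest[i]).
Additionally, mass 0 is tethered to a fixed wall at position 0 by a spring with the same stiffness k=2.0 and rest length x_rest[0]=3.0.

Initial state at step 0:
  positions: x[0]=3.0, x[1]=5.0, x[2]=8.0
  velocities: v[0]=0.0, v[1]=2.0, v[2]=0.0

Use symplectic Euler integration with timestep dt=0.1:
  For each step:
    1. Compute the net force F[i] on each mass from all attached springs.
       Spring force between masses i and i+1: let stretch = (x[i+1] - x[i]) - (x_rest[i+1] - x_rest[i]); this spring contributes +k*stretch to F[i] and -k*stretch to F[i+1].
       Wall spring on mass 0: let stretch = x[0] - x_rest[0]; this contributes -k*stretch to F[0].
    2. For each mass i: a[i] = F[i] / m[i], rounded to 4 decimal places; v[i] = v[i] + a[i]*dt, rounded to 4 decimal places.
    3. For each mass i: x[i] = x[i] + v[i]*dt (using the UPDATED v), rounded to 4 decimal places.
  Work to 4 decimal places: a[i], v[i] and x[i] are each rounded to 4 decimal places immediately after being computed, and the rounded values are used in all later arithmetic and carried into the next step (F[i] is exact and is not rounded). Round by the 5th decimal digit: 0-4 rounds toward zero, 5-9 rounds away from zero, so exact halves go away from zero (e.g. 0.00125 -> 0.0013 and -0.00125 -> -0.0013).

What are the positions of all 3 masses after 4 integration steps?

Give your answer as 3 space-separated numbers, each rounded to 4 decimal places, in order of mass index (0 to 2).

Step 0: x=[3.0000 5.0000 8.0000] v=[0.0000 2.0000 0.0000]
Step 1: x=[2.9800 5.2200 8.0000] v=[-0.2000 2.2000 0.0000]
Step 2: x=[2.9452 5.4508 8.0044] v=[-0.3480 2.3080 0.0440]
Step 3: x=[2.9016 5.6826 8.0177] v=[-0.4359 2.3176 0.1333]
Step 4: x=[2.8556 5.9054 8.0443] v=[-0.4600 2.2284 0.2663]

Answer: 2.8556 5.9054 8.0443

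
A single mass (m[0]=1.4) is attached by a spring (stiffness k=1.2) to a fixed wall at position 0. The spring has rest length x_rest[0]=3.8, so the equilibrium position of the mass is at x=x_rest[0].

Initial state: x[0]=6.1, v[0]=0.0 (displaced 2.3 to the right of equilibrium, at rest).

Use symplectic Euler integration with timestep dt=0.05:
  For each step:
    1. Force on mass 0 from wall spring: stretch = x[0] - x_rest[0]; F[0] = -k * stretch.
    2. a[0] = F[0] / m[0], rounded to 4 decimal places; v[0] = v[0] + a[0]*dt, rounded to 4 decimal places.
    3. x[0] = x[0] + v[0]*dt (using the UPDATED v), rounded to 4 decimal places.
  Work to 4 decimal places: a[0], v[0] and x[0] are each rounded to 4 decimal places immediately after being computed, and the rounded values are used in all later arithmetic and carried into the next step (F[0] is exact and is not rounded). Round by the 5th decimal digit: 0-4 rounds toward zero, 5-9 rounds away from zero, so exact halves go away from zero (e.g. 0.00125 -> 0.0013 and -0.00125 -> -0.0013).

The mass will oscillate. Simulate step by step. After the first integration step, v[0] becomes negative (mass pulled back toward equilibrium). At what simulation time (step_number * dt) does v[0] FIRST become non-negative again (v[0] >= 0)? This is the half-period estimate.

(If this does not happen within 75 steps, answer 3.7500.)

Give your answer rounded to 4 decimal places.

Answer: 3.4000

Derivation:
Step 0: x=[6.1000] v=[0.0000]
Step 1: x=[6.0951] v=[-0.0986]
Step 2: x=[6.0853] v=[-0.1970]
Step 3: x=[6.0706] v=[-0.2949]
Step 4: x=[6.0510] v=[-0.3922]
Step 5: x=[6.0266] v=[-0.4887]
Step 6: x=[5.9974] v=[-0.5841]
Step 7: x=[5.9635] v=[-0.6783]
Step 8: x=[5.9250] v=[-0.7710]
Step 9: x=[5.8819] v=[-0.8621]
Step 10: x=[5.8343] v=[-0.9513]
Step 11: x=[5.7824] v=[-1.0385]
Step 12: x=[5.7262] v=[-1.1235]
Step 13: x=[5.6659] v=[-1.2061]
Step 14: x=[5.6016] v=[-1.2861]
Step 15: x=[5.5334] v=[-1.3633]
Step 16: x=[5.4615] v=[-1.4376]
Step 17: x=[5.3861] v=[-1.5088]
Step 18: x=[5.3073] v=[-1.5768]
Step 19: x=[5.2252] v=[-1.6414]
Step 20: x=[5.1401] v=[-1.7025]
Step 21: x=[5.0521] v=[-1.7599]
Step 22: x=[4.9614] v=[-1.8136]
Step 23: x=[4.8682] v=[-1.8634]
Step 24: x=[4.7727] v=[-1.9092]
Step 25: x=[4.6752] v=[-1.9509]
Step 26: x=[4.5758] v=[-1.9884]
Step 27: x=[4.4747] v=[-2.0217]
Step 28: x=[4.3722] v=[-2.0506]
Step 29: x=[4.2684] v=[-2.0751]
Step 30: x=[4.1636] v=[-2.0952]
Step 31: x=[4.0581] v=[-2.1108]
Step 32: x=[3.9520] v=[-2.1219]
Step 33: x=[3.8456] v=[-2.1284]
Step 34: x=[3.7391] v=[-2.1304]
Step 35: x=[3.6327] v=[-2.1278]
Step 36: x=[3.5267] v=[-2.1206]
Step 37: x=[3.4213] v=[-2.1089]
Step 38: x=[3.3167] v=[-2.0927]
Step 39: x=[3.2131] v=[-2.0720]
Step 40: x=[3.1108] v=[-2.0468]
Step 41: x=[3.0099] v=[-2.0173]
Step 42: x=[2.9107] v=[-1.9834]
Step 43: x=[2.8134] v=[-1.9453]
Step 44: x=[2.7183] v=[-1.9030]
Step 45: x=[2.6255] v=[-1.8566]
Step 46: x=[2.5352] v=[-1.8063]
Step 47: x=[2.4476] v=[-1.7521]
Step 48: x=[2.3629] v=[-1.6941]
Step 49: x=[2.2813] v=[-1.6325]
Step 50: x=[2.2029] v=[-1.5674]
Step 51: x=[2.1280] v=[-1.4990]
Step 52: x=[2.0566] v=[-1.4273]
Step 53: x=[1.9890] v=[-1.3526]
Step 54: x=[1.9253] v=[-1.2750]
Step 55: x=[1.8656] v=[-1.1947]
Step 56: x=[1.8100] v=[-1.1118]
Step 57: x=[1.7587] v=[-1.0265]
Step 58: x=[1.7118] v=[-0.9390]
Step 59: x=[1.6693] v=[-0.8495]
Step 60: x=[1.6314] v=[-0.7582]
Step 61: x=[1.5981] v=[-0.6653]
Step 62: x=[1.5696] v=[-0.5709]
Step 63: x=[1.5458] v=[-0.4753]
Step 64: x=[1.5269] v=[-0.3787]
Step 65: x=[1.5128] v=[-0.2813]
Step 66: x=[1.5036] v=[-0.1833]
Step 67: x=[1.4994] v=[-0.0849]
Step 68: x=[1.5001] v=[0.0137]
First v>=0 after going negative at step 68, time=3.4000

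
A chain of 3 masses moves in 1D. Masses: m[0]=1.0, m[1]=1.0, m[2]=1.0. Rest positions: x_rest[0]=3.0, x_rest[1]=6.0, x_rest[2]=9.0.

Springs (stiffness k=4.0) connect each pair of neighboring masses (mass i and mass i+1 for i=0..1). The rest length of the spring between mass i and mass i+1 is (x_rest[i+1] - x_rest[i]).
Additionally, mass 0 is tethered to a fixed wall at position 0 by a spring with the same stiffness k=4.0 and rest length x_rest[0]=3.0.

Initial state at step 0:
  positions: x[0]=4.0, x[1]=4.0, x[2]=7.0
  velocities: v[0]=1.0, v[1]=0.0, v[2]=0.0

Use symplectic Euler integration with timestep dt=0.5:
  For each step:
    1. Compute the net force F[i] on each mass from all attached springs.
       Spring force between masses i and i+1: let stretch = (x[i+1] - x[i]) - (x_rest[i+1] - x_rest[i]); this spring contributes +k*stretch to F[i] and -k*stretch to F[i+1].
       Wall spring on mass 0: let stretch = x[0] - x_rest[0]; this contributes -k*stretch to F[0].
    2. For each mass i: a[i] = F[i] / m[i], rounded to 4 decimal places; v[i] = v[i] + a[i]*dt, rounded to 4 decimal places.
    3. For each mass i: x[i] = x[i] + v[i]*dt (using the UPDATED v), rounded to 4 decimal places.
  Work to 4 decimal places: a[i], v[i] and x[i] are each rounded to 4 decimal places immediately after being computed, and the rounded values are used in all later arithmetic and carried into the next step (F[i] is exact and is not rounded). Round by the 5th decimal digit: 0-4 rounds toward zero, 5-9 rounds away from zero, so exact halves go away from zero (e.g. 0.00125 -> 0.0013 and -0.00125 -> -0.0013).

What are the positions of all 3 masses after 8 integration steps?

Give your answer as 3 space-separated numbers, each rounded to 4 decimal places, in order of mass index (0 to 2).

Answer: 5.5000 5.0000 11.0000

Derivation:
Step 0: x=[4.0000 4.0000 7.0000] v=[1.0000 0.0000 0.0000]
Step 1: x=[0.5000 7.0000 7.0000] v=[-7.0000 6.0000 0.0000]
Step 2: x=[3.0000 3.5000 10.0000] v=[5.0000 -7.0000 6.0000]
Step 3: x=[3.0000 6.0000 9.5000] v=[0.0000 5.0000 -1.0000]
Step 4: x=[3.0000 9.0000 8.5000] v=[0.0000 6.0000 -2.0000]
Step 5: x=[6.0000 5.5000 11.0000] v=[6.0000 -7.0000 5.0000]
Step 6: x=[2.5000 8.0000 11.0000] v=[-7.0000 5.0000 0.0000]
Step 7: x=[2.0000 8.0000 11.0000] v=[-1.0000 0.0000 0.0000]
Step 8: x=[5.5000 5.0000 11.0000] v=[7.0000 -6.0000 0.0000]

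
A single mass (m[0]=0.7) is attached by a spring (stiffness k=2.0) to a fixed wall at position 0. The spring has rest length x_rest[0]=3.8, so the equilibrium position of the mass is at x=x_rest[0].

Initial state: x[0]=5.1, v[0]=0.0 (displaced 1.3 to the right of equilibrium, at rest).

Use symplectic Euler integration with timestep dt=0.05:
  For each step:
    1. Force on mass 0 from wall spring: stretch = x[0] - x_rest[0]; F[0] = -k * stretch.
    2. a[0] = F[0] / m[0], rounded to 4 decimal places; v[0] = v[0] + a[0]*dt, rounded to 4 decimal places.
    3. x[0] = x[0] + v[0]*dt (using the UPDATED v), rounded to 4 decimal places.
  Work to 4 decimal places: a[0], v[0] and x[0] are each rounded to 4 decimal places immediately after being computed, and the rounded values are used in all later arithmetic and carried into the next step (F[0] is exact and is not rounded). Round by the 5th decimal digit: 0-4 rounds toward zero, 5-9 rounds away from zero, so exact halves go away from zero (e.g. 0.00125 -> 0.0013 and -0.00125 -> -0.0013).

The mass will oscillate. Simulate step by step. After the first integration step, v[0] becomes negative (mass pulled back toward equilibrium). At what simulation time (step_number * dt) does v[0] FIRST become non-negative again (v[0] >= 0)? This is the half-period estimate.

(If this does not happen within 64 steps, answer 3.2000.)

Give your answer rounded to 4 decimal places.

Step 0: x=[5.1000] v=[0.0000]
Step 1: x=[5.0907] v=[-0.1857]
Step 2: x=[5.0722] v=[-0.3701]
Step 3: x=[5.0446] v=[-0.5518]
Step 4: x=[5.0081] v=[-0.7296]
Step 5: x=[4.9630] v=[-0.9022]
Step 6: x=[4.9096] v=[-1.0683]
Step 7: x=[4.8483] v=[-1.2268]
Step 8: x=[4.7795] v=[-1.3766]
Step 9: x=[4.7037] v=[-1.5165]
Step 10: x=[4.6214] v=[-1.6456]
Step 11: x=[4.5333] v=[-1.7629]
Step 12: x=[4.4399] v=[-1.8677]
Step 13: x=[4.3419] v=[-1.9591]
Step 14: x=[4.2401] v=[-2.0365]
Step 15: x=[4.1351] v=[-2.0994]
Step 16: x=[4.0277] v=[-2.1473]
Step 17: x=[3.9187] v=[-2.1798]
Step 18: x=[3.8089] v=[-2.1968]
Step 19: x=[3.6990] v=[-2.1981]
Step 20: x=[3.5898] v=[-2.1837]
Step 21: x=[3.4821] v=[-2.1537]
Step 22: x=[3.3767] v=[-2.1083]
Step 23: x=[3.2743] v=[-2.0478]
Step 24: x=[3.1757] v=[-1.9727]
Step 25: x=[3.0815] v=[-1.8835]
Step 26: x=[2.9925] v=[-1.7809]
Step 27: x=[2.9092] v=[-1.6655]
Step 28: x=[2.8323] v=[-1.5382]
Step 29: x=[2.7623] v=[-1.4000]
Step 30: x=[2.6997] v=[-1.2518]
Step 31: x=[2.6450] v=[-1.0946]
Step 32: x=[2.5985] v=[-0.9296]
Step 33: x=[2.5606] v=[-0.7580]
Step 34: x=[2.5316] v=[-0.5809]
Step 35: x=[2.5116] v=[-0.3997]
Step 36: x=[2.5008] v=[-0.2156]
Step 37: x=[2.4993] v=[-0.0300]
Step 38: x=[2.5071] v=[0.1558]
First v>=0 after going negative at step 38, time=1.9000

Answer: 1.9000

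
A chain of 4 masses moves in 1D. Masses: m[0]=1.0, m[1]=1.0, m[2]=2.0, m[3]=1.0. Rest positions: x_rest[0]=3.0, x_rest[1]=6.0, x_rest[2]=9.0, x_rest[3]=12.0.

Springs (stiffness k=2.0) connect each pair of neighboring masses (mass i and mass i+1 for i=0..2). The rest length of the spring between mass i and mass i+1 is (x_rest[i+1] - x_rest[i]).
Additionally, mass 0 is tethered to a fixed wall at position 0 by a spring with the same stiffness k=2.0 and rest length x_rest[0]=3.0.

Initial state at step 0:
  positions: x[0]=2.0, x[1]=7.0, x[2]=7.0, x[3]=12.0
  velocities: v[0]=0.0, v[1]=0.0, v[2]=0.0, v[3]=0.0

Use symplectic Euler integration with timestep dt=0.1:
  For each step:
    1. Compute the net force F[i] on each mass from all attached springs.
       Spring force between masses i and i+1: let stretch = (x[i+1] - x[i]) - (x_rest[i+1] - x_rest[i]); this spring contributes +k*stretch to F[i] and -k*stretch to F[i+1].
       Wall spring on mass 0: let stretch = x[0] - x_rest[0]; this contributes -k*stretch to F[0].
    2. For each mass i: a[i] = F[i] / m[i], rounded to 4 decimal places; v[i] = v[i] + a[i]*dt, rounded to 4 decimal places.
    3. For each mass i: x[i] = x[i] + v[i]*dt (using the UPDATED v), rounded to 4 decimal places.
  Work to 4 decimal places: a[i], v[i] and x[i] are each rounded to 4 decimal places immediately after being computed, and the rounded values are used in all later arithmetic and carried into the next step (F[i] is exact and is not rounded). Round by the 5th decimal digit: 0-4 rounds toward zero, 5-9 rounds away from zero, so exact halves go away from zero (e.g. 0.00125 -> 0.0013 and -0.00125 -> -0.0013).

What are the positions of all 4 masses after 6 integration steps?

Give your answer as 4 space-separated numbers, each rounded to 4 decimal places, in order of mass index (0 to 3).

Answer: 2.9763 5.3028 7.8924 11.2792

Derivation:
Step 0: x=[2.0000 7.0000 7.0000 12.0000] v=[0.0000 0.0000 0.0000 0.0000]
Step 1: x=[2.0600 6.9000 7.0500 11.9600] v=[0.6000 -1.0000 0.5000 -0.4000]
Step 2: x=[2.1756 6.7062 7.1476 11.8818] v=[1.1560 -1.9380 0.9760 -0.7820]
Step 3: x=[2.3383 6.4306 7.2881 11.7689] v=[1.6270 -2.7558 1.4053 -1.1288]
Step 4: x=[2.5361 6.0903 7.4649 11.6264] v=[1.9778 -3.4028 1.7676 -1.4250]
Step 5: x=[2.7542 5.7064 7.6695 11.4607] v=[2.1814 -3.8387 2.0463 -1.6573]
Step 6: x=[2.9763 5.3028 7.8924 11.2792] v=[2.2210 -4.0365 2.2291 -1.8155]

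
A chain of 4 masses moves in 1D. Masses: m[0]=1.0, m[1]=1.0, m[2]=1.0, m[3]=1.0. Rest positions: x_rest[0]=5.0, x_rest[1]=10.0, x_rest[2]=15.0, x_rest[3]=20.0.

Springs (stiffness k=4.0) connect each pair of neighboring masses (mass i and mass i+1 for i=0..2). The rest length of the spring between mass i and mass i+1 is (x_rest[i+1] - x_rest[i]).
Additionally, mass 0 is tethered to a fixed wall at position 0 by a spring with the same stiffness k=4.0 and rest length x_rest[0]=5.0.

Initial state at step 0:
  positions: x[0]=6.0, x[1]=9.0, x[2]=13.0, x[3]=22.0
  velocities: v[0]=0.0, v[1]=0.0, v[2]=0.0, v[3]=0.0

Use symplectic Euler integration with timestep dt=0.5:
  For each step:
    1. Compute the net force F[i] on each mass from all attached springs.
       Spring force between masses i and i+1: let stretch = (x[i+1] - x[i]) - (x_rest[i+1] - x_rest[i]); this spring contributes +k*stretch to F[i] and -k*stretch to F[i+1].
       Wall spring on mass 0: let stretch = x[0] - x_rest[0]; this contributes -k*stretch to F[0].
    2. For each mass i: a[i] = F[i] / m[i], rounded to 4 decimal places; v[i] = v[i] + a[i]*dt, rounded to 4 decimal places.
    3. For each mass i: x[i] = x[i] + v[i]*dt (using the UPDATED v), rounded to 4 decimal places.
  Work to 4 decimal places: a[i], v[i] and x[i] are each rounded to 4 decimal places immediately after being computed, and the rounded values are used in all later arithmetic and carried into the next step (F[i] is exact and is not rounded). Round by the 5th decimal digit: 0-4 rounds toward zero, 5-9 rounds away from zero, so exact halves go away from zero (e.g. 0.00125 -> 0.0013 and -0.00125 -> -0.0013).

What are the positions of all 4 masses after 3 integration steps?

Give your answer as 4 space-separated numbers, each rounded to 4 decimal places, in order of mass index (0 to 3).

Answer: 9.0000 9.0000 13.0000 21.0000

Derivation:
Step 0: x=[6.0000 9.0000 13.0000 22.0000] v=[0.0000 0.0000 0.0000 0.0000]
Step 1: x=[3.0000 10.0000 18.0000 18.0000] v=[-6.0000 2.0000 10.0000 -8.0000]
Step 2: x=[4.0000 12.0000 15.0000 19.0000] v=[2.0000 4.0000 -6.0000 2.0000]
Step 3: x=[9.0000 9.0000 13.0000 21.0000] v=[10.0000 -6.0000 -4.0000 4.0000]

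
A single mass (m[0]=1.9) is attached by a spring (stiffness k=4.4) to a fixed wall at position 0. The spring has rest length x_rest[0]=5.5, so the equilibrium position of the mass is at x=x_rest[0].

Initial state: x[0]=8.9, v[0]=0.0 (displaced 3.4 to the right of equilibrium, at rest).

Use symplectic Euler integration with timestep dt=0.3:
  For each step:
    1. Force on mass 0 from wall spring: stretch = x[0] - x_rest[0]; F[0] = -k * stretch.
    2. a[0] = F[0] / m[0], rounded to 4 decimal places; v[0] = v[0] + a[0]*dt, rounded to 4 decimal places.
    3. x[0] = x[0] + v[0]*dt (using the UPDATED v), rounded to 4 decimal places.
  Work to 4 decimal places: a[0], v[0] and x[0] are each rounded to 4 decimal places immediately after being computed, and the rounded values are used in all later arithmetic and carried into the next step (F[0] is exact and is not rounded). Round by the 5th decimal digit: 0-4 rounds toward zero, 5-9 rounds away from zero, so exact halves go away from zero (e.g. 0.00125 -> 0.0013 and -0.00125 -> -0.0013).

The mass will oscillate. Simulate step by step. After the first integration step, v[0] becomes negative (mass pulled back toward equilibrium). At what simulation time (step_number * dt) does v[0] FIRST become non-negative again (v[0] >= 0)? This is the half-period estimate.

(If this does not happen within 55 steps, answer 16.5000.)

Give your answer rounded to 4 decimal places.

Answer: 2.1000

Derivation:
Step 0: x=[8.9000] v=[0.0000]
Step 1: x=[8.1914] v=[-2.3621]
Step 2: x=[6.9218] v=[-4.2319]
Step 3: x=[5.3559] v=[-5.2197]
Step 4: x=[3.8200] v=[-5.1196]
Step 5: x=[2.6343] v=[-3.9525]
Step 6: x=[2.0458] v=[-1.9616]
Step 7: x=[2.1773] v=[0.4382]
First v>=0 after going negative at step 7, time=2.1000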